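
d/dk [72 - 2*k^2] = -4*k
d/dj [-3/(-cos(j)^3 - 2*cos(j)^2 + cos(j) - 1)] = 3*(3*cos(j)^2 + 4*cos(j) - 1)*sin(j)/(sin(j)^2*cos(j) + 2*sin(j)^2 - 3)^2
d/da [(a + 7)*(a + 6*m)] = 2*a + 6*m + 7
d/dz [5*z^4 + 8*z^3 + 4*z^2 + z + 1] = 20*z^3 + 24*z^2 + 8*z + 1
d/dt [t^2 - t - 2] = 2*t - 1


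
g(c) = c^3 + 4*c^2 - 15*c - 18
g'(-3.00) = -12.00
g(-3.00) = 36.00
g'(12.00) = 513.00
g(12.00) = 2106.00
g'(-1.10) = -20.17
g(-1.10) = 2.01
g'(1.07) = -3.01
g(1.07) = -28.25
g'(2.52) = 24.21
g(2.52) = -14.40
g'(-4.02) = 1.32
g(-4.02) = 41.98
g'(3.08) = 38.10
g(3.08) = 2.96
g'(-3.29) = -8.85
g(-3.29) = 39.04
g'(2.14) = 15.86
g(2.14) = -21.98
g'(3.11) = 38.90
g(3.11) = 4.12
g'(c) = 3*c^2 + 8*c - 15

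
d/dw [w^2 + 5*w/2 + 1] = 2*w + 5/2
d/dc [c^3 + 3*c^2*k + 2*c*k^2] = 3*c^2 + 6*c*k + 2*k^2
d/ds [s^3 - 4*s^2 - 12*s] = 3*s^2 - 8*s - 12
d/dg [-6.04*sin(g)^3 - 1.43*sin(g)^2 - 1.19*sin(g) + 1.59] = (-2.86*sin(g) + 9.06*cos(2*g) - 10.25)*cos(g)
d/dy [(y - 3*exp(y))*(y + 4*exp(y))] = y*exp(y) + 2*y - 24*exp(2*y) + exp(y)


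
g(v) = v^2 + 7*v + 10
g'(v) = 2*v + 7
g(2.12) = 29.33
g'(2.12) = 11.24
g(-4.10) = -1.89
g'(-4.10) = -1.20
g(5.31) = 75.37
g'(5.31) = 17.62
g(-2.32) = -0.86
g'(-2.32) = 2.36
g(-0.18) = 8.77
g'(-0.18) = 6.64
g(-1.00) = 4.00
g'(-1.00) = 5.00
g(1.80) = 25.84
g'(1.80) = 10.60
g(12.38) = 249.92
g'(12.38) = 31.76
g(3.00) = 40.00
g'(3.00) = 13.00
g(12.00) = 238.00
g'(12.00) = 31.00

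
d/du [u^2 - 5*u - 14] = 2*u - 5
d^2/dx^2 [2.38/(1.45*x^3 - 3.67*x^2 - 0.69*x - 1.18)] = ((17.4692 - 20.706*x)*(-1.45*x^3 + 3.67*x^2 + 0.69*x + 1.18) - 2.38*(-8.7*x^2 + 14.68*x + 1.38)*(-4.35*x^2 + 7.34*x + 0.69))/(-1.45*x^3 + 3.67*x^2 + 0.69*x + 1.18)^3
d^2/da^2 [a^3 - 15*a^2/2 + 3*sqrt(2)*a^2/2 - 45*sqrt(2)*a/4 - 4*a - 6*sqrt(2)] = 6*a - 15 + 3*sqrt(2)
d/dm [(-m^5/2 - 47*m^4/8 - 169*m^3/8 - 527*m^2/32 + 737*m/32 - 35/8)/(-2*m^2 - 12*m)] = (48*m^6 + 760*m^5 + 4060*m^4 + 8112*m^3 + 3899*m^2 - 280*m - 840)/(64*m^2*(m^2 + 12*m + 36))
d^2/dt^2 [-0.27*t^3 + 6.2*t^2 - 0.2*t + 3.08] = 12.4 - 1.62*t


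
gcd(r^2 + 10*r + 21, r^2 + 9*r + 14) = r + 7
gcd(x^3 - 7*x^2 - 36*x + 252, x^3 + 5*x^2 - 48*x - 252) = x^2 - x - 42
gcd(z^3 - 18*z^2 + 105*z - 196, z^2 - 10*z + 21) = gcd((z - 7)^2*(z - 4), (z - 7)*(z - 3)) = z - 7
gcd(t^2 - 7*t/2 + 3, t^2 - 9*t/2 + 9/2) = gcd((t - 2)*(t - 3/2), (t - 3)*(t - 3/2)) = t - 3/2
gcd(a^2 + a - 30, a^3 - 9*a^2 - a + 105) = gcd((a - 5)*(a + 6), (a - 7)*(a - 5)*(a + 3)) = a - 5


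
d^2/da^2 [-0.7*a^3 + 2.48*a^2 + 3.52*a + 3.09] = 4.96 - 4.2*a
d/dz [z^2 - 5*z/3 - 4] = 2*z - 5/3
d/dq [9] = 0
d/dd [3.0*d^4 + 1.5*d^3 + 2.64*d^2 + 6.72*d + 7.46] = 12.0*d^3 + 4.5*d^2 + 5.28*d + 6.72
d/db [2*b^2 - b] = 4*b - 1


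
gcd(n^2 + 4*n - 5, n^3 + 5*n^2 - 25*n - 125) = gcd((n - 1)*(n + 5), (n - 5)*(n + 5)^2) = n + 5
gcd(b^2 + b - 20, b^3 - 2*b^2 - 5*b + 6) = 1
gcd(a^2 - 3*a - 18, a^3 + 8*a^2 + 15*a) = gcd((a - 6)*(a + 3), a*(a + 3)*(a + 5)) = a + 3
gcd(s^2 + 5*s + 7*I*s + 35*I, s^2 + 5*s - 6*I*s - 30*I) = s + 5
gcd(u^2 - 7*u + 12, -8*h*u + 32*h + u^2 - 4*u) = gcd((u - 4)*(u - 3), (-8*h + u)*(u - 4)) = u - 4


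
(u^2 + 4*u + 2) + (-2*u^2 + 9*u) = -u^2 + 13*u + 2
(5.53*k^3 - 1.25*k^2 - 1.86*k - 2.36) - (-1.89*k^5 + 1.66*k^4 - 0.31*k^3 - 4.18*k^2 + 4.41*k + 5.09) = 1.89*k^5 - 1.66*k^4 + 5.84*k^3 + 2.93*k^2 - 6.27*k - 7.45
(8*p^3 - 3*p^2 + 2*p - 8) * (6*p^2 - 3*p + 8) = 48*p^5 - 42*p^4 + 85*p^3 - 78*p^2 + 40*p - 64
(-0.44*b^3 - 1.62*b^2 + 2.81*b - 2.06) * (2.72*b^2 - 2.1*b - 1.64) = -1.1968*b^5 - 3.4824*b^4 + 11.7668*b^3 - 8.8474*b^2 - 0.282399999999999*b + 3.3784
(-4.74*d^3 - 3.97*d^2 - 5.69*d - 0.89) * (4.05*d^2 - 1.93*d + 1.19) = -19.197*d^5 - 6.9303*d^4 - 21.023*d^3 + 2.6529*d^2 - 5.0534*d - 1.0591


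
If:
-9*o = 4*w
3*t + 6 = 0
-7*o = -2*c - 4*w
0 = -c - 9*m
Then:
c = -32*w/9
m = 32*w/81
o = -4*w/9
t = -2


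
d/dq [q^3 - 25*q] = 3*q^2 - 25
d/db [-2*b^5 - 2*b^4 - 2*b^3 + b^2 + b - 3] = -10*b^4 - 8*b^3 - 6*b^2 + 2*b + 1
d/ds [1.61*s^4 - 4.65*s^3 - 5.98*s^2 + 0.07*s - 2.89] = 6.44*s^3 - 13.95*s^2 - 11.96*s + 0.07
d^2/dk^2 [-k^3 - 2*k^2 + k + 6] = -6*k - 4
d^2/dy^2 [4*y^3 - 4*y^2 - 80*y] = 24*y - 8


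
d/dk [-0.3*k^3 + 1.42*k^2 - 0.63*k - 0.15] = -0.9*k^2 + 2.84*k - 0.63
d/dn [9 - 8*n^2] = -16*n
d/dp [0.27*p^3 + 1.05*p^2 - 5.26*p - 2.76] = 0.81*p^2 + 2.1*p - 5.26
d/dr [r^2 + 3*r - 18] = 2*r + 3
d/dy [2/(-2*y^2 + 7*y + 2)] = 2*(4*y - 7)/(-2*y^2 + 7*y + 2)^2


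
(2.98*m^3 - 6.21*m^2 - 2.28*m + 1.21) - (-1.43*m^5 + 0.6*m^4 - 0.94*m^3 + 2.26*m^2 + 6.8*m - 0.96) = 1.43*m^5 - 0.6*m^4 + 3.92*m^3 - 8.47*m^2 - 9.08*m + 2.17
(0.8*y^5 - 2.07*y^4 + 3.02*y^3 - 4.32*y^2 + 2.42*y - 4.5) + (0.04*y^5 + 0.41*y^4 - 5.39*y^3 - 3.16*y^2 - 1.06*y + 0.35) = 0.84*y^5 - 1.66*y^4 - 2.37*y^3 - 7.48*y^2 + 1.36*y - 4.15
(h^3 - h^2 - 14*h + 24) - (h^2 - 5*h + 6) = h^3 - 2*h^2 - 9*h + 18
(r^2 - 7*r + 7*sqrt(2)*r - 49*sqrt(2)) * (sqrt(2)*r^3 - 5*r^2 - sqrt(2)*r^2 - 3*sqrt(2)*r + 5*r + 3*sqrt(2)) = sqrt(2)*r^5 - 8*sqrt(2)*r^4 + 9*r^4 - 72*r^3 - 31*sqrt(2)*r^3 + 21*r^2 + 304*sqrt(2)*r^2 - 266*sqrt(2)*r + 336*r - 294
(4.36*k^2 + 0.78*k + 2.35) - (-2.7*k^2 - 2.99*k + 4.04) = 7.06*k^2 + 3.77*k - 1.69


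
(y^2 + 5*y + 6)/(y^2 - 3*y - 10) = (y + 3)/(y - 5)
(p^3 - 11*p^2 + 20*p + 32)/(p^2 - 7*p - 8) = p - 4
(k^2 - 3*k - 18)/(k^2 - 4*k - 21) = (k - 6)/(k - 7)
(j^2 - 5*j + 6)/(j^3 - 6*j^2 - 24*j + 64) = (j - 3)/(j^2 - 4*j - 32)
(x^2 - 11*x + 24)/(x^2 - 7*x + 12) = (x - 8)/(x - 4)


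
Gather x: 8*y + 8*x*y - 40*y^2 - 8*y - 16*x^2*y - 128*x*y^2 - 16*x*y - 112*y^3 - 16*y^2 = -16*x^2*y + x*(-128*y^2 - 8*y) - 112*y^3 - 56*y^2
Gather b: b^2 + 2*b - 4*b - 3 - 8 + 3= b^2 - 2*b - 8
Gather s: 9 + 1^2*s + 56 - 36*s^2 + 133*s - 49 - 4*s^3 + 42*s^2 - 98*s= -4*s^3 + 6*s^2 + 36*s + 16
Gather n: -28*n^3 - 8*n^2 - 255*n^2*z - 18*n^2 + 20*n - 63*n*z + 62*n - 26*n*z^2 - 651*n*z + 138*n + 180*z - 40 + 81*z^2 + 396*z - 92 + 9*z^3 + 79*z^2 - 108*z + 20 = -28*n^3 + n^2*(-255*z - 26) + n*(-26*z^2 - 714*z + 220) + 9*z^3 + 160*z^2 + 468*z - 112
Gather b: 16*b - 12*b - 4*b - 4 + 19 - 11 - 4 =0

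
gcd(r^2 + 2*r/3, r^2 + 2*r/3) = r^2 + 2*r/3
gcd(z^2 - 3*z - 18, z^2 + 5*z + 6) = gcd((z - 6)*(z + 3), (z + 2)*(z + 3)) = z + 3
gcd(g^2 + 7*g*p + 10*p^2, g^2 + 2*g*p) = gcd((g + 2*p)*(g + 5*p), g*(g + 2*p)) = g + 2*p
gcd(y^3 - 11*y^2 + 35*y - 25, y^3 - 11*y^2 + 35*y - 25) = y^3 - 11*y^2 + 35*y - 25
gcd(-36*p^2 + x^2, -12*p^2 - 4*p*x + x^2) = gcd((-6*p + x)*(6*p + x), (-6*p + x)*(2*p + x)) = -6*p + x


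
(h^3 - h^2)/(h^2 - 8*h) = h*(h - 1)/(h - 8)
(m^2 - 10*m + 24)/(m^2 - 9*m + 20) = (m - 6)/(m - 5)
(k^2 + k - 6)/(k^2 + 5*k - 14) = (k + 3)/(k + 7)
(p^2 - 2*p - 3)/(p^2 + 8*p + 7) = (p - 3)/(p + 7)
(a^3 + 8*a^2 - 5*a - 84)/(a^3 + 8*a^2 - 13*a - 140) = (a^2 + a - 12)/(a^2 + a - 20)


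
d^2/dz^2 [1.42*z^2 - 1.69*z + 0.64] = 2.84000000000000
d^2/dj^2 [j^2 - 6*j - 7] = 2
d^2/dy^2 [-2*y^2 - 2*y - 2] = -4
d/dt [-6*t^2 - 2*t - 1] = -12*t - 2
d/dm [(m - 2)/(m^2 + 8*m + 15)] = (m^2 + 8*m - 2*(m - 2)*(m + 4) + 15)/(m^2 + 8*m + 15)^2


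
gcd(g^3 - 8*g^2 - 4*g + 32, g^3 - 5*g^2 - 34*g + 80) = g^2 - 10*g + 16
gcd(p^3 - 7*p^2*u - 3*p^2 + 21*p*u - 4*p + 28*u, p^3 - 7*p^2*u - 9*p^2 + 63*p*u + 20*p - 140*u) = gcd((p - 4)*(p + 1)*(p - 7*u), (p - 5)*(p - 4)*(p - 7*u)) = p^2 - 7*p*u - 4*p + 28*u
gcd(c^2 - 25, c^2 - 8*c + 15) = c - 5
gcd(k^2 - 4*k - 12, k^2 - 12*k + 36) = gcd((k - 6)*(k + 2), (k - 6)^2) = k - 6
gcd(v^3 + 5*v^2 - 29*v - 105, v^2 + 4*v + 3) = v + 3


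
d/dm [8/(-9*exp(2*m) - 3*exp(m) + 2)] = (144*exp(m) + 24)*exp(m)/(9*exp(2*m) + 3*exp(m) - 2)^2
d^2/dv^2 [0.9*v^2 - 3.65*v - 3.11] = 1.80000000000000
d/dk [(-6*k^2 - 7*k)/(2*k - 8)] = (-3*k^2 + 24*k + 14)/(k^2 - 8*k + 16)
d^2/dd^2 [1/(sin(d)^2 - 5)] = 2*(-2*sin(d)^4 - 7*sin(d)^2 + 5)/(sin(d)^2 - 5)^3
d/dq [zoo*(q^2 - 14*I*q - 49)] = zoo*(q + 1)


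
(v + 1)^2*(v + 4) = v^3 + 6*v^2 + 9*v + 4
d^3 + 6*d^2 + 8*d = d*(d + 2)*(d + 4)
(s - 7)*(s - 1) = s^2 - 8*s + 7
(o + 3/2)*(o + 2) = o^2 + 7*o/2 + 3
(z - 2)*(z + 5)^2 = z^3 + 8*z^2 + 5*z - 50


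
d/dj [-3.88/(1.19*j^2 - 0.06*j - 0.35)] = (9.2344*j - 0.2328)/(-1.19*j^2 + 0.06*j + 0.35)^2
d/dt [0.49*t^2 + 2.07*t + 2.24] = 0.98*t + 2.07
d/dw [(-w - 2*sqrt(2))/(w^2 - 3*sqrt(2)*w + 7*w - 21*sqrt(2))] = (-w^2 - 7*w + 3*sqrt(2)*w + (w + 2*sqrt(2))*(2*w - 3*sqrt(2) + 7) + 21*sqrt(2))/(w^2 - 3*sqrt(2)*w + 7*w - 21*sqrt(2))^2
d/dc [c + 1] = 1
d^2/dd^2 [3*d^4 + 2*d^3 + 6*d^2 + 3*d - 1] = 36*d^2 + 12*d + 12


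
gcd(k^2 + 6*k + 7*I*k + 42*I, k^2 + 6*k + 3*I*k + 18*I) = k + 6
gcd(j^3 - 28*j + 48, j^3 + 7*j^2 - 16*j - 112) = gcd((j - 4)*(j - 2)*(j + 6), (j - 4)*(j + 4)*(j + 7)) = j - 4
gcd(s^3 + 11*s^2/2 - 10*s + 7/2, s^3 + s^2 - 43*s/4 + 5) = s - 1/2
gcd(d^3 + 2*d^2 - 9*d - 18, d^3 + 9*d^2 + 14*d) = d + 2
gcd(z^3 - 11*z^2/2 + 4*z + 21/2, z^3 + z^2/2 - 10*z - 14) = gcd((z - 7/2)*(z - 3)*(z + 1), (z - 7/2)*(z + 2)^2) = z - 7/2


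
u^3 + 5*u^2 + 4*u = u*(u + 1)*(u + 4)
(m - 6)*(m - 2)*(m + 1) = m^3 - 7*m^2 + 4*m + 12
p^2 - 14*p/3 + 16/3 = (p - 8/3)*(p - 2)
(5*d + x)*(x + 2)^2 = 5*d*x^2 + 20*d*x + 20*d + x^3 + 4*x^2 + 4*x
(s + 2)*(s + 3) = s^2 + 5*s + 6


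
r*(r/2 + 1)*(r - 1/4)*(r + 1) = r^4/2 + 11*r^3/8 + 5*r^2/8 - r/4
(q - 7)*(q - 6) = q^2 - 13*q + 42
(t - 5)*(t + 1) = t^2 - 4*t - 5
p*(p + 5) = p^2 + 5*p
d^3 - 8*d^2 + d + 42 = (d - 7)*(d - 3)*(d + 2)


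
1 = 1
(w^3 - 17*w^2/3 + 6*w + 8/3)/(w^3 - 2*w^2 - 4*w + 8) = (3*w^2 - 11*w - 4)/(3*(w^2 - 4))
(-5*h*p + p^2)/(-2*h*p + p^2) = (5*h - p)/(2*h - p)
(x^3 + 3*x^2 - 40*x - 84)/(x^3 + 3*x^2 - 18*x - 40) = (x^2 + x - 42)/(x^2 + x - 20)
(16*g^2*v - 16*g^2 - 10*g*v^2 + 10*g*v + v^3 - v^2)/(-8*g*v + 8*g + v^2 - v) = -2*g + v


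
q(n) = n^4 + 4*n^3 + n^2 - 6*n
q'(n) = 4*n^3 + 12*n^2 + 2*n - 6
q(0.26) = -1.42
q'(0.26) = -4.60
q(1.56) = 14.18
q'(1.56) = 41.51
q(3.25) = 239.94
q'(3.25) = 264.56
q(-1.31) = 3.53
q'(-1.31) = 2.98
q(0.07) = -0.41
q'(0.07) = -5.80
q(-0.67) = 3.47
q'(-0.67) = -3.16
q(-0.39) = 2.28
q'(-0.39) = -5.19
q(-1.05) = 3.99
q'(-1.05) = 0.50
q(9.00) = 9504.00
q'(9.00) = 3900.00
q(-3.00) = 0.00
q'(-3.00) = -12.00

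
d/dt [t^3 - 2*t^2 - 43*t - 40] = 3*t^2 - 4*t - 43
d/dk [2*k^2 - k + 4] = 4*k - 1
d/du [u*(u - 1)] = 2*u - 1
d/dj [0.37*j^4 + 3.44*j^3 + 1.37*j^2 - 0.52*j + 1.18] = 1.48*j^3 + 10.32*j^2 + 2.74*j - 0.52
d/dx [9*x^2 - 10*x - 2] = 18*x - 10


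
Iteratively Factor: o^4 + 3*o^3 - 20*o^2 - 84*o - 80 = (o + 4)*(o^3 - o^2 - 16*o - 20) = (o + 2)*(o + 4)*(o^2 - 3*o - 10) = (o - 5)*(o + 2)*(o + 4)*(o + 2)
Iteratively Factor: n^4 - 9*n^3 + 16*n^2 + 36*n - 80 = (n - 4)*(n^3 - 5*n^2 - 4*n + 20) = (n - 4)*(n + 2)*(n^2 - 7*n + 10) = (n - 5)*(n - 4)*(n + 2)*(n - 2)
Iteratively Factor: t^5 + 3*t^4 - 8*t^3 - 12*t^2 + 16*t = (t - 2)*(t^4 + 5*t^3 + 2*t^2 - 8*t) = (t - 2)*(t + 2)*(t^3 + 3*t^2 - 4*t) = t*(t - 2)*(t + 2)*(t^2 + 3*t - 4) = t*(t - 2)*(t - 1)*(t + 2)*(t + 4)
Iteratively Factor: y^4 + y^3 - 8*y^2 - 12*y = (y + 2)*(y^3 - y^2 - 6*y) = (y + 2)^2*(y^2 - 3*y) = y*(y + 2)^2*(y - 3)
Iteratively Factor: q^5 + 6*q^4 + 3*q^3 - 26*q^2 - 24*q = (q + 4)*(q^4 + 2*q^3 - 5*q^2 - 6*q) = (q + 3)*(q + 4)*(q^3 - q^2 - 2*q) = (q - 2)*(q + 3)*(q + 4)*(q^2 + q) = (q - 2)*(q + 1)*(q + 3)*(q + 4)*(q)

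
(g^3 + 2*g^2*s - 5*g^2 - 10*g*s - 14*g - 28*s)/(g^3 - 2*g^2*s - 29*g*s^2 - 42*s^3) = (-g^2 + 5*g + 14)/(-g^2 + 4*g*s + 21*s^2)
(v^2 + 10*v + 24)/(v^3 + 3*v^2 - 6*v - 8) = (v + 6)/(v^2 - v - 2)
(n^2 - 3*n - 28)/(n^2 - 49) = (n + 4)/(n + 7)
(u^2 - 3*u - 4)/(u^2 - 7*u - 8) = (u - 4)/(u - 8)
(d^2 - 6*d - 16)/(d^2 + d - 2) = (d - 8)/(d - 1)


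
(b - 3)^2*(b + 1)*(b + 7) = b^4 + 2*b^3 - 32*b^2 + 30*b + 63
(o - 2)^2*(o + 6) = o^3 + 2*o^2 - 20*o + 24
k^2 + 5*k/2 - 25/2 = (k - 5/2)*(k + 5)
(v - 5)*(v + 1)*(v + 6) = v^3 + 2*v^2 - 29*v - 30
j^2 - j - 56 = (j - 8)*(j + 7)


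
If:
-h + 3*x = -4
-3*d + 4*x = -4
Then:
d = 4*x/3 + 4/3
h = 3*x + 4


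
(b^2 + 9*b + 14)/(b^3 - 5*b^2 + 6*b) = (b^2 + 9*b + 14)/(b*(b^2 - 5*b + 6))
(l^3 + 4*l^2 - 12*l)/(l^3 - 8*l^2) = (l^2 + 4*l - 12)/(l*(l - 8))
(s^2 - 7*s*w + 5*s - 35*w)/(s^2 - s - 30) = (s - 7*w)/(s - 6)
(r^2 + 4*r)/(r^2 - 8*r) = (r + 4)/(r - 8)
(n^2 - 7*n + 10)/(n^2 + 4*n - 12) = (n - 5)/(n + 6)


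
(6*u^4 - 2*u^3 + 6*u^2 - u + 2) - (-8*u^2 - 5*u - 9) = 6*u^4 - 2*u^3 + 14*u^2 + 4*u + 11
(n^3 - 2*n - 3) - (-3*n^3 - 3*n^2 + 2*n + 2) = 4*n^3 + 3*n^2 - 4*n - 5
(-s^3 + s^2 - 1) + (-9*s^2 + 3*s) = -s^3 - 8*s^2 + 3*s - 1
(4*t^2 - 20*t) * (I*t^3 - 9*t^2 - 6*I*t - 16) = 4*I*t^5 - 36*t^4 - 20*I*t^4 + 180*t^3 - 24*I*t^3 - 64*t^2 + 120*I*t^2 + 320*t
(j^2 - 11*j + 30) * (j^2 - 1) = j^4 - 11*j^3 + 29*j^2 + 11*j - 30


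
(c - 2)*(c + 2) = c^2 - 4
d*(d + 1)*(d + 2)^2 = d^4 + 5*d^3 + 8*d^2 + 4*d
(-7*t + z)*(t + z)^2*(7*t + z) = -49*t^4 - 98*t^3*z - 48*t^2*z^2 + 2*t*z^3 + z^4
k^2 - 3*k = k*(k - 3)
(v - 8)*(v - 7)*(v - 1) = v^3 - 16*v^2 + 71*v - 56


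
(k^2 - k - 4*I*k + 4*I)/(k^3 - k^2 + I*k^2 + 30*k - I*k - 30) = (k - 4*I)/(k^2 + I*k + 30)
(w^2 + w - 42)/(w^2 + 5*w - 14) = (w - 6)/(w - 2)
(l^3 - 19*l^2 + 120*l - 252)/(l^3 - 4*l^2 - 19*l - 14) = (l^2 - 12*l + 36)/(l^2 + 3*l + 2)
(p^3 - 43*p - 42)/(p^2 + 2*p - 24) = (p^2 - 6*p - 7)/(p - 4)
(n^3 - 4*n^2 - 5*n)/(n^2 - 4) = n*(n^2 - 4*n - 5)/(n^2 - 4)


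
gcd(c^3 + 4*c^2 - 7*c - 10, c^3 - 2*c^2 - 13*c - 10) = c + 1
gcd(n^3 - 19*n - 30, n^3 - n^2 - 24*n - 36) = n^2 + 5*n + 6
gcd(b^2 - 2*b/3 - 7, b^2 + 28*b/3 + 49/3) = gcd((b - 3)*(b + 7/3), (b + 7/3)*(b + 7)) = b + 7/3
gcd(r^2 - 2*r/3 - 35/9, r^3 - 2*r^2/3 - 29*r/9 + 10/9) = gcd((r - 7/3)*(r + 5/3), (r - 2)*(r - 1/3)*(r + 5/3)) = r + 5/3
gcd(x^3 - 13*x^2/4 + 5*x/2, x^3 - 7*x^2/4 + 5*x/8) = x^2 - 5*x/4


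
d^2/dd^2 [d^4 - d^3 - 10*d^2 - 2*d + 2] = 12*d^2 - 6*d - 20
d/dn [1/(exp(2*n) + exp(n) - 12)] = (-2*exp(n) - 1)*exp(n)/(exp(2*n) + exp(n) - 12)^2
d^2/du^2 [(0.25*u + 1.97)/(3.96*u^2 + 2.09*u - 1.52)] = ((0.25*u + 1.97)*(7.92*u + 2.09)*(15.84*u + 4.18) - (5.94*u + 16.6474)*(3.96*u^2 + 2.09*u - 1.52))/(3.96*u^2 + 2.09*u - 1.52)^3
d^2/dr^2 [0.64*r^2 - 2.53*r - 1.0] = 1.28000000000000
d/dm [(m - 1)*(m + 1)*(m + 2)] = 3*m^2 + 4*m - 1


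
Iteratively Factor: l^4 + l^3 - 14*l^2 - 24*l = (l - 4)*(l^3 + 5*l^2 + 6*l) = l*(l - 4)*(l^2 + 5*l + 6) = l*(l - 4)*(l + 3)*(l + 2)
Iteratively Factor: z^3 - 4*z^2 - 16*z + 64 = (z - 4)*(z^2 - 16) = (z - 4)^2*(z + 4)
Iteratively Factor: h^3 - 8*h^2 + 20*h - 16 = (h - 4)*(h^2 - 4*h + 4) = (h - 4)*(h - 2)*(h - 2)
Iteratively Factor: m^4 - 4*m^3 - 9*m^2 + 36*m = (m + 3)*(m^3 - 7*m^2 + 12*m) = (m - 3)*(m + 3)*(m^2 - 4*m) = (m - 4)*(m - 3)*(m + 3)*(m)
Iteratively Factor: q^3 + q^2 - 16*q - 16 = (q + 4)*(q^2 - 3*q - 4) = (q - 4)*(q + 4)*(q + 1)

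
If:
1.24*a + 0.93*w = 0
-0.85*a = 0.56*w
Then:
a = 0.00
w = 0.00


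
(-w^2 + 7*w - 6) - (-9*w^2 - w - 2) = 8*w^2 + 8*w - 4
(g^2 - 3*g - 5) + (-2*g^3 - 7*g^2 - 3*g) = -2*g^3 - 6*g^2 - 6*g - 5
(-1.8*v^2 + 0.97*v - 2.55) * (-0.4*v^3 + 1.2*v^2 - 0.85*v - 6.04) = 0.72*v^5 - 2.548*v^4 + 3.714*v^3 + 6.9875*v^2 - 3.6913*v + 15.402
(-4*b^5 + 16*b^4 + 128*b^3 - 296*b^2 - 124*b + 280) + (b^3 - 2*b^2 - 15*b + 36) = -4*b^5 + 16*b^4 + 129*b^3 - 298*b^2 - 139*b + 316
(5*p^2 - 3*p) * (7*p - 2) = 35*p^3 - 31*p^2 + 6*p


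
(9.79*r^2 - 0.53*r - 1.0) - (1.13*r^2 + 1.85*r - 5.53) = 8.66*r^2 - 2.38*r + 4.53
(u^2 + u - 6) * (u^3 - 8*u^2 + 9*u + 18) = u^5 - 7*u^4 - 5*u^3 + 75*u^2 - 36*u - 108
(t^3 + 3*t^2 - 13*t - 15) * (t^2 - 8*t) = t^5 - 5*t^4 - 37*t^3 + 89*t^2 + 120*t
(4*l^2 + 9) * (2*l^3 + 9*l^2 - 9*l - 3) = 8*l^5 + 36*l^4 - 18*l^3 + 69*l^2 - 81*l - 27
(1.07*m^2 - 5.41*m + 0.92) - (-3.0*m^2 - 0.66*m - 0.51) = 4.07*m^2 - 4.75*m + 1.43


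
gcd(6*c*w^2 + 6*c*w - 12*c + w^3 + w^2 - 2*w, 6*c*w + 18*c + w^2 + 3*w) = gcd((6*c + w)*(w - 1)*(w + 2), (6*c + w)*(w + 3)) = 6*c + w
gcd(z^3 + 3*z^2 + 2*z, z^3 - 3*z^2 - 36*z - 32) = z + 1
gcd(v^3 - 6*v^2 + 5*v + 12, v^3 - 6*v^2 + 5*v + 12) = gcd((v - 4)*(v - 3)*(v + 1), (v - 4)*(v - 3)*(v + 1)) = v^3 - 6*v^2 + 5*v + 12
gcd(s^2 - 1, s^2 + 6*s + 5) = s + 1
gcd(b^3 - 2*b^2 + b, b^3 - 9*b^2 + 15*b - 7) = b^2 - 2*b + 1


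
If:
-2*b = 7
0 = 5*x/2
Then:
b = -7/2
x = 0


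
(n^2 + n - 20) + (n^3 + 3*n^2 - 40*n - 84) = n^3 + 4*n^2 - 39*n - 104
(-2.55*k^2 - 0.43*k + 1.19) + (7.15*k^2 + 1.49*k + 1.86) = 4.6*k^2 + 1.06*k + 3.05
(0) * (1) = 0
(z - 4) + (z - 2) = 2*z - 6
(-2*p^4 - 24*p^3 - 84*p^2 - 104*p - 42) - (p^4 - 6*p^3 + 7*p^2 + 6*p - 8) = -3*p^4 - 18*p^3 - 91*p^2 - 110*p - 34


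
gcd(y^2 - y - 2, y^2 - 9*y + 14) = y - 2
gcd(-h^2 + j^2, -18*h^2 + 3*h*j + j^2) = 1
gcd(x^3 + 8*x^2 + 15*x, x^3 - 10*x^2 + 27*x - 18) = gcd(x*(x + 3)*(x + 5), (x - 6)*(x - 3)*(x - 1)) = 1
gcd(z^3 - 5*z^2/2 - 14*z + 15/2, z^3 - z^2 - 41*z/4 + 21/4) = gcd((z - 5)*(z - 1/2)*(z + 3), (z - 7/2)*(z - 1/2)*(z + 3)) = z^2 + 5*z/2 - 3/2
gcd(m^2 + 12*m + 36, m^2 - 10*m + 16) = 1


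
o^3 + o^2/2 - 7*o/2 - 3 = (o - 2)*(o + 1)*(o + 3/2)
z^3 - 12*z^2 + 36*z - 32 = (z - 8)*(z - 2)^2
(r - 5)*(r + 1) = r^2 - 4*r - 5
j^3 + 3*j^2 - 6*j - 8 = (j - 2)*(j + 1)*(j + 4)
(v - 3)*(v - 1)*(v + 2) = v^3 - 2*v^2 - 5*v + 6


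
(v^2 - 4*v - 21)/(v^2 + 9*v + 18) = (v - 7)/(v + 6)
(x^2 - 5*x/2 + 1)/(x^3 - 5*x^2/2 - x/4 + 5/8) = 4*(x - 2)/(4*x^2 - 8*x - 5)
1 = 1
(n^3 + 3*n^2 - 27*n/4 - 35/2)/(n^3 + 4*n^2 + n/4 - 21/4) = (2*n^2 - n - 10)/(2*n^2 + n - 3)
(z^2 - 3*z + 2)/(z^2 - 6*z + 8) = (z - 1)/(z - 4)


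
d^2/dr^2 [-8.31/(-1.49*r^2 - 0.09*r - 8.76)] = (-36.898062*r^2 - 2.228742*r + 8.31*(2.98*r + 0.09)*(5.96*r + 0.18) - 216.930888)/(1.49*r^2 + 0.09*r + 8.76)^3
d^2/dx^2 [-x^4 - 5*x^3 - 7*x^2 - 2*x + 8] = -12*x^2 - 30*x - 14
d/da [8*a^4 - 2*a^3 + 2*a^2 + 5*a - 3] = 32*a^3 - 6*a^2 + 4*a + 5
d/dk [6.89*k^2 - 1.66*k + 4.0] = 13.78*k - 1.66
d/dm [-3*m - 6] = -3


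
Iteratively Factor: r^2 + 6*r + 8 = (r + 4)*(r + 2)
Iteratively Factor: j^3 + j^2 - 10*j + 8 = (j + 4)*(j^2 - 3*j + 2) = (j - 2)*(j + 4)*(j - 1)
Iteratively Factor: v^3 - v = (v + 1)*(v^2 - v) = v*(v + 1)*(v - 1)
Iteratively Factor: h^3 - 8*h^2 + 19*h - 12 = (h - 4)*(h^2 - 4*h + 3) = (h - 4)*(h - 1)*(h - 3)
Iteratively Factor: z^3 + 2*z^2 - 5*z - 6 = (z - 2)*(z^2 + 4*z + 3) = (z - 2)*(z + 3)*(z + 1)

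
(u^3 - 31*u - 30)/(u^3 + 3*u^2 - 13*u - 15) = (u - 6)/(u - 3)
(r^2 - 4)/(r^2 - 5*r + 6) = (r + 2)/(r - 3)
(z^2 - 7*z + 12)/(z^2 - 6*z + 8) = (z - 3)/(z - 2)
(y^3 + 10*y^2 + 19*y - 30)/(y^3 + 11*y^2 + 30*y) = (y - 1)/y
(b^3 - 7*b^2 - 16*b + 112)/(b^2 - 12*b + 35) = (b^2 - 16)/(b - 5)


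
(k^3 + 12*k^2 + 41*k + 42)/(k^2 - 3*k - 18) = (k^2 + 9*k + 14)/(k - 6)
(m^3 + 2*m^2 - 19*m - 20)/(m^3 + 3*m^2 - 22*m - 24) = (m + 5)/(m + 6)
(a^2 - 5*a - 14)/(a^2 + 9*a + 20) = (a^2 - 5*a - 14)/(a^2 + 9*a + 20)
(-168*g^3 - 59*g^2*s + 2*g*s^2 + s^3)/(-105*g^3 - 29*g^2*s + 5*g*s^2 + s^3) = (-8*g + s)/(-5*g + s)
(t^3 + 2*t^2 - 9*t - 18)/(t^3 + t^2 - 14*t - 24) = (t - 3)/(t - 4)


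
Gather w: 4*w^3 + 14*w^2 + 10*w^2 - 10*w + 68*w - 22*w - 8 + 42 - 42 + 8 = 4*w^3 + 24*w^2 + 36*w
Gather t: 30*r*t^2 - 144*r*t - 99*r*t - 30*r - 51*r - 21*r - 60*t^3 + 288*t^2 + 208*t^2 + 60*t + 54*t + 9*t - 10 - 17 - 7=-102*r - 60*t^3 + t^2*(30*r + 496) + t*(123 - 243*r) - 34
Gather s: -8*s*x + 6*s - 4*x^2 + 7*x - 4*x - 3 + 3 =s*(6 - 8*x) - 4*x^2 + 3*x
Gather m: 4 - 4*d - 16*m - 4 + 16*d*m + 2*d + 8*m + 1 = -2*d + m*(16*d - 8) + 1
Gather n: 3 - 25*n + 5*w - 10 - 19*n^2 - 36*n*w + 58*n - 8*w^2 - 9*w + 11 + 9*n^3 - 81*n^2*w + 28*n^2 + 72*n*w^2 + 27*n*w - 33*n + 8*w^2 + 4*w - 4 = 9*n^3 + n^2*(9 - 81*w) + n*(72*w^2 - 9*w)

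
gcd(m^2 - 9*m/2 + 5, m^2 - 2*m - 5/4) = m - 5/2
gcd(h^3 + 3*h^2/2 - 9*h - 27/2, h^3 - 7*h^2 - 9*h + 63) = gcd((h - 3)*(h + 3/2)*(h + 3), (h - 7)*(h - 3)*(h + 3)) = h^2 - 9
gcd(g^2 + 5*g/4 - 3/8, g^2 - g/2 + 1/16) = g - 1/4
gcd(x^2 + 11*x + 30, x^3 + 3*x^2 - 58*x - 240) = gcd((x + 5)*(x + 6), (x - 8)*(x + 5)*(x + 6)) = x^2 + 11*x + 30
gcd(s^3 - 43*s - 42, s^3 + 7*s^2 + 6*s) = s^2 + 7*s + 6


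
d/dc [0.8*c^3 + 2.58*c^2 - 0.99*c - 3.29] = 2.4*c^2 + 5.16*c - 0.99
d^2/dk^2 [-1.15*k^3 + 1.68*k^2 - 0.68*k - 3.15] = 3.36 - 6.9*k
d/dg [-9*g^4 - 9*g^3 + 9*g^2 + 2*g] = -36*g^3 - 27*g^2 + 18*g + 2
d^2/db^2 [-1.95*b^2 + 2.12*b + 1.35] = -3.90000000000000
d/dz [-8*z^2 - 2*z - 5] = -16*z - 2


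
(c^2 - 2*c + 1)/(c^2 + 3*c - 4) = (c - 1)/(c + 4)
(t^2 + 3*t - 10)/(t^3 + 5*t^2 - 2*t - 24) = (t + 5)/(t^2 + 7*t + 12)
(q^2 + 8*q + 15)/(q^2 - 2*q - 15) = (q + 5)/(q - 5)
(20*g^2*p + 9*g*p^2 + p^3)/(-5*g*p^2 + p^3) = (20*g^2 + 9*g*p + p^2)/(p*(-5*g + p))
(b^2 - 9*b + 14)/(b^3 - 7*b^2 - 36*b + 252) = (b - 2)/(b^2 - 36)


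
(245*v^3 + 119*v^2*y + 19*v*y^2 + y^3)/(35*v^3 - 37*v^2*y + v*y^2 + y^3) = (35*v^2 + 12*v*y + y^2)/(5*v^2 - 6*v*y + y^2)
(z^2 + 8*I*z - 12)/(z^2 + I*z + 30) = (z + 2*I)/(z - 5*I)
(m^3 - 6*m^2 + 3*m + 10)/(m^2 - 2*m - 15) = (m^2 - m - 2)/(m + 3)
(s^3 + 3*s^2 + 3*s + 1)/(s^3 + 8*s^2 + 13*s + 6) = (s + 1)/(s + 6)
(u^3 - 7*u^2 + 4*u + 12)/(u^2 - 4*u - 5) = (u^2 - 8*u + 12)/(u - 5)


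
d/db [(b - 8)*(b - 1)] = 2*b - 9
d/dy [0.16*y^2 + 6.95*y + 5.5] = 0.32*y + 6.95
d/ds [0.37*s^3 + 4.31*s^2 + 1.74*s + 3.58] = 1.11*s^2 + 8.62*s + 1.74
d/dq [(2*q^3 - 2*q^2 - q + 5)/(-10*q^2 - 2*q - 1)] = (-20*q^4 - 8*q^3 - 12*q^2 + 104*q + 11)/(100*q^4 + 40*q^3 + 24*q^2 + 4*q + 1)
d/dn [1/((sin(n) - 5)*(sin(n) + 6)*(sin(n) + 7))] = (-3*sin(n)^2 - 16*sin(n) + 23)*cos(n)/((sin(n) - 5)^2*(sin(n) + 6)^2*(sin(n) + 7)^2)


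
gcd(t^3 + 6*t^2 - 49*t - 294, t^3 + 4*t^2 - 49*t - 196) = t^2 - 49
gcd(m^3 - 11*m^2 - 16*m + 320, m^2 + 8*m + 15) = m + 5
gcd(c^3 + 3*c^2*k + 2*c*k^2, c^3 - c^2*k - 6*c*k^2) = c^2 + 2*c*k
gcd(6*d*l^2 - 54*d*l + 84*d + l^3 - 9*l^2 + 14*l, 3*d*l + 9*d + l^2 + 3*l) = 1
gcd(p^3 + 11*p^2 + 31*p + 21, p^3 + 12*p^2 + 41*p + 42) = p^2 + 10*p + 21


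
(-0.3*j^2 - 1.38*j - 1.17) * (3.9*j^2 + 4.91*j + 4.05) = -1.17*j^4 - 6.855*j^3 - 12.5538*j^2 - 11.3337*j - 4.7385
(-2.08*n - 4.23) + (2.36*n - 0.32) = 0.28*n - 4.55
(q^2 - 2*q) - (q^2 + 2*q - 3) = 3 - 4*q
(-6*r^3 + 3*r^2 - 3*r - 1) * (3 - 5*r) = 30*r^4 - 33*r^3 + 24*r^2 - 4*r - 3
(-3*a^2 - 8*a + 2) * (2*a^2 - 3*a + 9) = -6*a^4 - 7*a^3 + a^2 - 78*a + 18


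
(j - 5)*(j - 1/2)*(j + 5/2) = j^3 - 3*j^2 - 45*j/4 + 25/4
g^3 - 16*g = g*(g - 4)*(g + 4)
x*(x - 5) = x^2 - 5*x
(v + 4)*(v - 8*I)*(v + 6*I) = v^3 + 4*v^2 - 2*I*v^2 + 48*v - 8*I*v + 192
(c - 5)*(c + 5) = c^2 - 25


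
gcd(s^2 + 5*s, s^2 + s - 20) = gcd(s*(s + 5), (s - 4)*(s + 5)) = s + 5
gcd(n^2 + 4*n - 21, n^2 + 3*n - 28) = n + 7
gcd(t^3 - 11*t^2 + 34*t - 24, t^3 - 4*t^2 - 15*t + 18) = t^2 - 7*t + 6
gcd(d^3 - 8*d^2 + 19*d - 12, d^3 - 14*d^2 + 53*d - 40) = d - 1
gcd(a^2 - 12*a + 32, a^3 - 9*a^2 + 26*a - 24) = a - 4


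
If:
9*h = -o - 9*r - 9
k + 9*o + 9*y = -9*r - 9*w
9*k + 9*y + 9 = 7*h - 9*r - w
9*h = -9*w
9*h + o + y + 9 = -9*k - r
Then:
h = 648*y/1889 - 6633/18890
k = -729*y/1889 - 5832/9445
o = 1557/3778 - 576*y/1889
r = -584*y/1889 - 6561/9445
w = 6633/18890 - 648*y/1889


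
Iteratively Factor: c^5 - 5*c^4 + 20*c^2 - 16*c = (c - 2)*(c^4 - 3*c^3 - 6*c^2 + 8*c) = (c - 2)*(c + 2)*(c^3 - 5*c^2 + 4*c) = (c - 4)*(c - 2)*(c + 2)*(c^2 - c) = c*(c - 4)*(c - 2)*(c + 2)*(c - 1)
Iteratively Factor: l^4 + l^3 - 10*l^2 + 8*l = (l - 1)*(l^3 + 2*l^2 - 8*l) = l*(l - 1)*(l^2 + 2*l - 8) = l*(l - 2)*(l - 1)*(l + 4)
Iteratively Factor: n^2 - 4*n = (n)*(n - 4)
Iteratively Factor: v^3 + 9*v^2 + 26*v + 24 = (v + 3)*(v^2 + 6*v + 8) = (v + 3)*(v + 4)*(v + 2)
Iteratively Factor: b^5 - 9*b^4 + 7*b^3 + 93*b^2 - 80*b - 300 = (b + 2)*(b^4 - 11*b^3 + 29*b^2 + 35*b - 150) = (b - 5)*(b + 2)*(b^3 - 6*b^2 - b + 30) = (b - 5)*(b - 3)*(b + 2)*(b^2 - 3*b - 10) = (b - 5)*(b - 3)*(b + 2)^2*(b - 5)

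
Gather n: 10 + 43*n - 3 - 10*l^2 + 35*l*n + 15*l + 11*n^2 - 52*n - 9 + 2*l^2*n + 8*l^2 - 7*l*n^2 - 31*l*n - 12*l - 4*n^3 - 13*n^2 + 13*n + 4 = -2*l^2 + 3*l - 4*n^3 + n^2*(-7*l - 2) + n*(2*l^2 + 4*l + 4) + 2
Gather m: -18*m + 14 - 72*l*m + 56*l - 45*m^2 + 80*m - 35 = 56*l - 45*m^2 + m*(62 - 72*l) - 21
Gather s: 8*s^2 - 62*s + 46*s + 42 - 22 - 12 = 8*s^2 - 16*s + 8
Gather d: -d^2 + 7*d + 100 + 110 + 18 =-d^2 + 7*d + 228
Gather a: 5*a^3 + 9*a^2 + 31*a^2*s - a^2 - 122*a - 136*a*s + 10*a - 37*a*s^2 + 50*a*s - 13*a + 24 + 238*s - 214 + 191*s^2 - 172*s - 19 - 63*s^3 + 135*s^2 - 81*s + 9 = 5*a^3 + a^2*(31*s + 8) + a*(-37*s^2 - 86*s - 125) - 63*s^3 + 326*s^2 - 15*s - 200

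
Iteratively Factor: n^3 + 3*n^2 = (n)*(n^2 + 3*n) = n^2*(n + 3)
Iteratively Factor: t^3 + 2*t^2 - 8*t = (t - 2)*(t^2 + 4*t) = t*(t - 2)*(t + 4)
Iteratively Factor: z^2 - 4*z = (z)*(z - 4)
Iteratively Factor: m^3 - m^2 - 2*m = (m - 2)*(m^2 + m) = m*(m - 2)*(m + 1)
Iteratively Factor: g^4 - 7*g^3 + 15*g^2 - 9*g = (g - 3)*(g^3 - 4*g^2 + 3*g) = g*(g - 3)*(g^2 - 4*g + 3) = g*(g - 3)^2*(g - 1)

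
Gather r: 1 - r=1 - r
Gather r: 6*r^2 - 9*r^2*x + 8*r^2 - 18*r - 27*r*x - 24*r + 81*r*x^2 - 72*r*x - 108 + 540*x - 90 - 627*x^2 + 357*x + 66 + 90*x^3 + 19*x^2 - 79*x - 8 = r^2*(14 - 9*x) + r*(81*x^2 - 99*x - 42) + 90*x^3 - 608*x^2 + 818*x - 140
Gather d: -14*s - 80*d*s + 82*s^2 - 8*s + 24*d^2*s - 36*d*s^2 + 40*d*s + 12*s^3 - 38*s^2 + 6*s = 24*d^2*s + d*(-36*s^2 - 40*s) + 12*s^3 + 44*s^2 - 16*s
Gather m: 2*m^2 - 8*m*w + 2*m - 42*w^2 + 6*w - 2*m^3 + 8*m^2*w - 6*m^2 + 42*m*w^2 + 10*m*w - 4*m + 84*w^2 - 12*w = -2*m^3 + m^2*(8*w - 4) + m*(42*w^2 + 2*w - 2) + 42*w^2 - 6*w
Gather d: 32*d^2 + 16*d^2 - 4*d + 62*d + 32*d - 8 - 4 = 48*d^2 + 90*d - 12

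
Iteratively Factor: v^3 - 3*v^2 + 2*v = (v - 2)*(v^2 - v) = (v - 2)*(v - 1)*(v)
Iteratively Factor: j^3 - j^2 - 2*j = (j)*(j^2 - j - 2) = j*(j + 1)*(j - 2)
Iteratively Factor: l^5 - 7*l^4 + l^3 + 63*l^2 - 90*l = (l - 3)*(l^4 - 4*l^3 - 11*l^2 + 30*l) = (l - 3)*(l - 2)*(l^3 - 2*l^2 - 15*l) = (l - 5)*(l - 3)*(l - 2)*(l^2 + 3*l) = l*(l - 5)*(l - 3)*(l - 2)*(l + 3)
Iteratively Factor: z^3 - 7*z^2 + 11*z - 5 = (z - 5)*(z^2 - 2*z + 1) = (z - 5)*(z - 1)*(z - 1)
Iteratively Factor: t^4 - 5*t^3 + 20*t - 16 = (t - 1)*(t^3 - 4*t^2 - 4*t + 16) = (t - 2)*(t - 1)*(t^2 - 2*t - 8) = (t - 4)*(t - 2)*(t - 1)*(t + 2)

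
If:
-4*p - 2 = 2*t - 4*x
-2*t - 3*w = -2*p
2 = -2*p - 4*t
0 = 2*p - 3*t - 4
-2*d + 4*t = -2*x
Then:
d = -13/14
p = 5/7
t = -6/7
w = 22/21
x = 11/14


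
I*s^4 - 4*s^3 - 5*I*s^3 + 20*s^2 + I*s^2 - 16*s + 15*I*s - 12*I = (s - 4)*(s + I)*(s + 3*I)*(I*s - I)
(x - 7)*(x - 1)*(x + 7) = x^3 - x^2 - 49*x + 49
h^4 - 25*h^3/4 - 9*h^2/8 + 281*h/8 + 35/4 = (h - 5)*(h - 7/2)*(h + 1/4)*(h + 2)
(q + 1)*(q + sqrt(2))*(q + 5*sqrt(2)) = q^3 + q^2 + 6*sqrt(2)*q^2 + 6*sqrt(2)*q + 10*q + 10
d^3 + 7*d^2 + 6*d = d*(d + 1)*(d + 6)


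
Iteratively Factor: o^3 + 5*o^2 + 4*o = (o + 1)*(o^2 + 4*o) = (o + 1)*(o + 4)*(o)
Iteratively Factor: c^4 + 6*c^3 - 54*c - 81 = (c + 3)*(c^3 + 3*c^2 - 9*c - 27) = (c + 3)^2*(c^2 - 9) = (c + 3)^3*(c - 3)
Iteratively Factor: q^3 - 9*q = (q + 3)*(q^2 - 3*q) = q*(q + 3)*(q - 3)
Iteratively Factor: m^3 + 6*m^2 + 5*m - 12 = (m + 3)*(m^2 + 3*m - 4) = (m + 3)*(m + 4)*(m - 1)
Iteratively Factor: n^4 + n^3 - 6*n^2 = (n)*(n^3 + n^2 - 6*n) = n*(n + 3)*(n^2 - 2*n) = n*(n - 2)*(n + 3)*(n)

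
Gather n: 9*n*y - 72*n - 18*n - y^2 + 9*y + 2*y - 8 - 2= n*(9*y - 90) - y^2 + 11*y - 10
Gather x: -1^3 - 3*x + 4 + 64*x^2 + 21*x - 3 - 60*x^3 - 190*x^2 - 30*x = -60*x^3 - 126*x^2 - 12*x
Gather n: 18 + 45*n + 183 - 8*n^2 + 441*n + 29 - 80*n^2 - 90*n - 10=-88*n^2 + 396*n + 220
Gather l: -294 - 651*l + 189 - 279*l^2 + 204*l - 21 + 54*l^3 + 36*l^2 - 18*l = 54*l^3 - 243*l^2 - 465*l - 126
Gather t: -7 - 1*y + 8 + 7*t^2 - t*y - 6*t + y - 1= 7*t^2 + t*(-y - 6)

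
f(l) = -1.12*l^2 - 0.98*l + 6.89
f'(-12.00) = 25.90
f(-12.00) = -142.63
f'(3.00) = -7.70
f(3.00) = -6.13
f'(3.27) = -8.30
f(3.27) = -8.29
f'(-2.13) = 3.79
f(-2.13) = 3.90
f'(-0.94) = 1.13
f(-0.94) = 6.82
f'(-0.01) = -0.96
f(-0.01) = 6.90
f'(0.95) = -3.11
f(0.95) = 4.95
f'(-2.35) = 4.28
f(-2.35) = 3.01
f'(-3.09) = 5.94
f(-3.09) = -0.78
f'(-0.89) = 1.01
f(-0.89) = 6.88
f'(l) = -2.24*l - 0.98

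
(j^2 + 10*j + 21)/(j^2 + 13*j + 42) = (j + 3)/(j + 6)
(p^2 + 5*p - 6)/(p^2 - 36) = (p - 1)/(p - 6)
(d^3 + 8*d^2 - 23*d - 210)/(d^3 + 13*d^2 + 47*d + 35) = (d^2 + d - 30)/(d^2 + 6*d + 5)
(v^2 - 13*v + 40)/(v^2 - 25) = (v - 8)/(v + 5)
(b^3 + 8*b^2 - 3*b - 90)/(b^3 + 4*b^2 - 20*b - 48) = (b^2 + 2*b - 15)/(b^2 - 2*b - 8)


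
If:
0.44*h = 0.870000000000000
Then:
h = 1.98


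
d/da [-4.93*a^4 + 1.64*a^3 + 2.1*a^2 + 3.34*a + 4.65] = -19.72*a^3 + 4.92*a^2 + 4.2*a + 3.34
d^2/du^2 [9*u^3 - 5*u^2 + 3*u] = 54*u - 10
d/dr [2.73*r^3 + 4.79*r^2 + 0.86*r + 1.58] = 8.19*r^2 + 9.58*r + 0.86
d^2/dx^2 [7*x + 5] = 0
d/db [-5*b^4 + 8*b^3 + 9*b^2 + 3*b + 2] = -20*b^3 + 24*b^2 + 18*b + 3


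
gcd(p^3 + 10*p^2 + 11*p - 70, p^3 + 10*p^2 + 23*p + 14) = p + 7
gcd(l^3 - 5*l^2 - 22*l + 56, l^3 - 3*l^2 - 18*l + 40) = l^2 + 2*l - 8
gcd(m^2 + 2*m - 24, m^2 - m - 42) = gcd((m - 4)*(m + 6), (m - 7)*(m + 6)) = m + 6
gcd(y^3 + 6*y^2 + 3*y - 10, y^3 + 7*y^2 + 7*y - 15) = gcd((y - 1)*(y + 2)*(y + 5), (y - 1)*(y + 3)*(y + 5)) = y^2 + 4*y - 5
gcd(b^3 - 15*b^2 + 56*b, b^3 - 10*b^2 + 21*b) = b^2 - 7*b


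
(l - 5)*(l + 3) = l^2 - 2*l - 15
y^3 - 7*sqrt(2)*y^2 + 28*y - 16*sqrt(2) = (y - 4*sqrt(2))*(y - 2*sqrt(2))*(y - sqrt(2))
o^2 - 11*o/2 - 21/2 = (o - 7)*(o + 3/2)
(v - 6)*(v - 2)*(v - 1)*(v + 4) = v^4 - 5*v^3 - 16*v^2 + 68*v - 48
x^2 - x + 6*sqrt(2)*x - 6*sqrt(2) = (x - 1)*(x + 6*sqrt(2))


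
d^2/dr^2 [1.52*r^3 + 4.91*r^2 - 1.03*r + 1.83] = 9.12*r + 9.82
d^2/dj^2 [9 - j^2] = -2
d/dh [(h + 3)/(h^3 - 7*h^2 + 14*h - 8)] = (h^3 - 7*h^2 + 14*h - (h + 3)*(3*h^2 - 14*h + 14) - 8)/(h^3 - 7*h^2 + 14*h - 8)^2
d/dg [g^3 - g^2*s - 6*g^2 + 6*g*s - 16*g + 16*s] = 3*g^2 - 2*g*s - 12*g + 6*s - 16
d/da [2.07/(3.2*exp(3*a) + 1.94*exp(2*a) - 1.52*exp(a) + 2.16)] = (-19.872*exp(2*a) - 8.0316*exp(a) + 3.1464)*exp(a)/(3.2*exp(3*a) + 1.94*exp(2*a) - 1.52*exp(a) + 2.16)^2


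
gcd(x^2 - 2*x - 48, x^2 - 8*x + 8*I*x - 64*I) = x - 8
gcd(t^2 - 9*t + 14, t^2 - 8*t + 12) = t - 2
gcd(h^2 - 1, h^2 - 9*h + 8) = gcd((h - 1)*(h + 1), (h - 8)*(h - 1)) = h - 1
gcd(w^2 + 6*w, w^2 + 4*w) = w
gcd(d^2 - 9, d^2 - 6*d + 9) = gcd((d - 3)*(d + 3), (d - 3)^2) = d - 3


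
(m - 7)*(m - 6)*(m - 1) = m^3 - 14*m^2 + 55*m - 42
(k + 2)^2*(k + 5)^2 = k^4 + 14*k^3 + 69*k^2 + 140*k + 100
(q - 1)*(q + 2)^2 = q^3 + 3*q^2 - 4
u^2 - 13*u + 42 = (u - 7)*(u - 6)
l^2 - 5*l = l*(l - 5)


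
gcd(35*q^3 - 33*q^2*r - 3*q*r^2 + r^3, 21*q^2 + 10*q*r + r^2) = 1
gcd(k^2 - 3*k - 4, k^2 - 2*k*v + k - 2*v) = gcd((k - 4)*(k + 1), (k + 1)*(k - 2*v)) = k + 1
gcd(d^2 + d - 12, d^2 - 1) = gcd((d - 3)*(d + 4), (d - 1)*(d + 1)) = 1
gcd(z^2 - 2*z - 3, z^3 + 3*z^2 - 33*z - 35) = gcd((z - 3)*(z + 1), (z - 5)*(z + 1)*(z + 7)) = z + 1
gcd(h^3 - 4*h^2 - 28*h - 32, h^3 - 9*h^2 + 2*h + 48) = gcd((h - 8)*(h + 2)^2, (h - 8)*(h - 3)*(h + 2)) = h^2 - 6*h - 16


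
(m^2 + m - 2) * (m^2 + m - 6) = m^4 + 2*m^3 - 7*m^2 - 8*m + 12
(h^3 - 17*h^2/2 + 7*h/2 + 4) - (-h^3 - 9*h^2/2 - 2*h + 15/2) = 2*h^3 - 4*h^2 + 11*h/2 - 7/2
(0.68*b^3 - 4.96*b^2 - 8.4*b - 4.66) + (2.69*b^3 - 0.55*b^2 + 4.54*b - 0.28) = 3.37*b^3 - 5.51*b^2 - 3.86*b - 4.94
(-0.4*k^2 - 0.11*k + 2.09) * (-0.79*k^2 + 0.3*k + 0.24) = 0.316*k^4 - 0.0331*k^3 - 1.7801*k^2 + 0.6006*k + 0.5016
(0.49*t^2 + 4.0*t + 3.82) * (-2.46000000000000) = -1.2054*t^2 - 9.84*t - 9.3972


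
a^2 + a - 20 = (a - 4)*(a + 5)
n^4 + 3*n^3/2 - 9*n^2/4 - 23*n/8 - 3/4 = (n - 3/2)*(n + 1/2)^2*(n + 2)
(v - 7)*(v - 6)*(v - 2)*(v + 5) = v^4 - 10*v^3 - 7*v^2 + 256*v - 420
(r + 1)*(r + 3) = r^2 + 4*r + 3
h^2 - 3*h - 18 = (h - 6)*(h + 3)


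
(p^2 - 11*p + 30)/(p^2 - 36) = (p - 5)/(p + 6)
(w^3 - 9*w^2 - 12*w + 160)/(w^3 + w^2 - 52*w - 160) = (w - 5)/(w + 5)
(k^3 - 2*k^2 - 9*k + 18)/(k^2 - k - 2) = (k^2 - 9)/(k + 1)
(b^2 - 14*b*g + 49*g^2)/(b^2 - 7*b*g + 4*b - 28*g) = (b - 7*g)/(b + 4)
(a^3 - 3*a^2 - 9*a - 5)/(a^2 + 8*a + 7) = (a^2 - 4*a - 5)/(a + 7)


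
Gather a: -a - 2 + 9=7 - a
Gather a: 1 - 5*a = 1 - 5*a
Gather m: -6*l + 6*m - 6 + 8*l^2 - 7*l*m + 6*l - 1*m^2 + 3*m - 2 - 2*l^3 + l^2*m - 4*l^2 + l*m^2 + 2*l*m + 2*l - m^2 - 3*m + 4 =-2*l^3 + 4*l^2 + 2*l + m^2*(l - 2) + m*(l^2 - 5*l + 6) - 4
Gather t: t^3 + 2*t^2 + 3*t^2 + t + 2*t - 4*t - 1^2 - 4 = t^3 + 5*t^2 - t - 5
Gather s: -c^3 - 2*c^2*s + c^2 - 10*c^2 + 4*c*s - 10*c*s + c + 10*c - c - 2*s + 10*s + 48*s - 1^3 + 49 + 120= -c^3 - 9*c^2 + 10*c + s*(-2*c^2 - 6*c + 56) + 168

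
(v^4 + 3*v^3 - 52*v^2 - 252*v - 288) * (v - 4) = v^5 - v^4 - 64*v^3 - 44*v^2 + 720*v + 1152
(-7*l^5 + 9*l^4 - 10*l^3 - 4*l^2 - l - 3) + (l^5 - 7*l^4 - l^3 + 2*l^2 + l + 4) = -6*l^5 + 2*l^4 - 11*l^3 - 2*l^2 + 1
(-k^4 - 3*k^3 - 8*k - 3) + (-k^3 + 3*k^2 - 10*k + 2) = -k^4 - 4*k^3 + 3*k^2 - 18*k - 1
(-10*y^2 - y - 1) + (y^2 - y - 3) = -9*y^2 - 2*y - 4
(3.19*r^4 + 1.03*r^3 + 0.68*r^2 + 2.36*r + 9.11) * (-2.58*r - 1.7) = -8.2302*r^5 - 8.0804*r^4 - 3.5054*r^3 - 7.2448*r^2 - 27.5158*r - 15.487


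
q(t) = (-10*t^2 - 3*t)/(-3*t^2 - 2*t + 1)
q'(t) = (-20*t - 3)/(-3*t^2 - 2*t + 1) + (6*t + 2)*(-10*t^2 - 3*t)/(-3*t^2 - 2*t + 1)^2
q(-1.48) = 6.69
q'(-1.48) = 7.43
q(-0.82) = -6.85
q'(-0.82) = 53.62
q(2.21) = 3.07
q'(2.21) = 0.02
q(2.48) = 3.08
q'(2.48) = 0.03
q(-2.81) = 4.13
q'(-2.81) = 0.48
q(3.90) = 3.12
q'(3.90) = 0.03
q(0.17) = -1.39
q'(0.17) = -18.51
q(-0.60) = -1.61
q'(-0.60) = 10.33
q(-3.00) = 4.05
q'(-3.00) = 0.39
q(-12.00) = 3.45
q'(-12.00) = 0.01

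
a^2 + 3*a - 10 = (a - 2)*(a + 5)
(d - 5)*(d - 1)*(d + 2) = d^3 - 4*d^2 - 7*d + 10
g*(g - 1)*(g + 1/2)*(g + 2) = g^4 + 3*g^3/2 - 3*g^2/2 - g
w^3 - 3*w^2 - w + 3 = (w - 3)*(w - 1)*(w + 1)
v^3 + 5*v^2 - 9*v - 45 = (v - 3)*(v + 3)*(v + 5)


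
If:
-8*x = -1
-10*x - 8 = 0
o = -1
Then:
No Solution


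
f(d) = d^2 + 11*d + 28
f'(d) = 2*d + 11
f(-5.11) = -2.10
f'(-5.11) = 0.78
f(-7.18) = 0.57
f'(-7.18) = -3.36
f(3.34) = 75.90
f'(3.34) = 17.68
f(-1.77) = 11.66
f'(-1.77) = 7.46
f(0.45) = 33.15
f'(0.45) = 11.90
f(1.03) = 40.39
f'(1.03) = 13.06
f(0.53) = 34.11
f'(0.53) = 12.06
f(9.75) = 230.31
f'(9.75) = 30.50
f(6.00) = 130.00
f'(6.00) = 23.00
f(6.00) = 130.00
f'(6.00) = 23.00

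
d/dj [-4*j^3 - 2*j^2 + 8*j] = -12*j^2 - 4*j + 8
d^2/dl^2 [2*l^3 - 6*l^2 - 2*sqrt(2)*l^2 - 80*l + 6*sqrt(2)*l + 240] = 12*l - 12 - 4*sqrt(2)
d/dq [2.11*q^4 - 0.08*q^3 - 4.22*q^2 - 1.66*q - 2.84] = 8.44*q^3 - 0.24*q^2 - 8.44*q - 1.66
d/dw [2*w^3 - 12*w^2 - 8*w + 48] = 6*w^2 - 24*w - 8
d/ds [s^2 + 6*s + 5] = 2*s + 6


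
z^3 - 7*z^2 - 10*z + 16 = (z - 8)*(z - 1)*(z + 2)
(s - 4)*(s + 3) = s^2 - s - 12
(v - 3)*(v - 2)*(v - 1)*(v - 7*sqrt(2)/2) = v^4 - 6*v^3 - 7*sqrt(2)*v^3/2 + 11*v^2 + 21*sqrt(2)*v^2 - 77*sqrt(2)*v/2 - 6*v + 21*sqrt(2)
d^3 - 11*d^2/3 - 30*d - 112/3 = (d - 8)*(d + 2)*(d + 7/3)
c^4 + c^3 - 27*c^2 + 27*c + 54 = (c - 3)^2*(c + 1)*(c + 6)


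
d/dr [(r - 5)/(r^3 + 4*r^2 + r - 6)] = (r^3 + 4*r^2 + r - (r - 5)*(3*r^2 + 8*r + 1) - 6)/(r^3 + 4*r^2 + r - 6)^2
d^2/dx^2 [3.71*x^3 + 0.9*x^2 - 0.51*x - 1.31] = 22.26*x + 1.8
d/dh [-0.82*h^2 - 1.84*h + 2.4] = -1.64*h - 1.84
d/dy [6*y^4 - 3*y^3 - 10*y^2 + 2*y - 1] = 24*y^3 - 9*y^2 - 20*y + 2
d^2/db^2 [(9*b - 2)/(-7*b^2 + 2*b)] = 2*(-441*b^3 + 294*b^2 - 84*b + 8)/(b^3*(343*b^3 - 294*b^2 + 84*b - 8))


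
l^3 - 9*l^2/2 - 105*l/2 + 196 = (l - 8)*(l - 7/2)*(l + 7)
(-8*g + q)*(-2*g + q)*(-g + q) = -16*g^3 + 26*g^2*q - 11*g*q^2 + q^3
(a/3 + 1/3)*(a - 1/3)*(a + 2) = a^3/3 + 8*a^2/9 + a/3 - 2/9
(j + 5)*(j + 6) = j^2 + 11*j + 30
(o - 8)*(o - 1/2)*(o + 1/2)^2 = o^4 - 15*o^3/2 - 17*o^2/4 + 15*o/8 + 1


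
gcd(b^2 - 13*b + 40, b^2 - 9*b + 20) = b - 5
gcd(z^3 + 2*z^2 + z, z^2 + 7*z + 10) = 1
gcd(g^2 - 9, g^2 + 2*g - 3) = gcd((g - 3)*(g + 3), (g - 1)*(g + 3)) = g + 3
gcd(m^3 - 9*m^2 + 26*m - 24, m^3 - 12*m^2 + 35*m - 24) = m - 3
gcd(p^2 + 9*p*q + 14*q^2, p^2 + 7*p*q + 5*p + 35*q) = p + 7*q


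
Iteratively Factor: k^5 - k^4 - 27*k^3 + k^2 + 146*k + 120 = (k + 1)*(k^4 - 2*k^3 - 25*k^2 + 26*k + 120) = (k + 1)*(k + 4)*(k^3 - 6*k^2 - k + 30) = (k + 1)*(k + 2)*(k + 4)*(k^2 - 8*k + 15) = (k - 5)*(k + 1)*(k + 2)*(k + 4)*(k - 3)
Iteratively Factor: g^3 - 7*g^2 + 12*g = (g - 3)*(g^2 - 4*g) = (g - 4)*(g - 3)*(g)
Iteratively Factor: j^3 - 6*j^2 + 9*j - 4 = (j - 1)*(j^2 - 5*j + 4) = (j - 1)^2*(j - 4)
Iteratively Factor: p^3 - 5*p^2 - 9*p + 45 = (p - 5)*(p^2 - 9) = (p - 5)*(p + 3)*(p - 3)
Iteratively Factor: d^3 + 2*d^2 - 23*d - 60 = (d + 4)*(d^2 - 2*d - 15) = (d + 3)*(d + 4)*(d - 5)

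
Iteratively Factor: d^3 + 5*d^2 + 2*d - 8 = (d + 2)*(d^2 + 3*d - 4) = (d - 1)*(d + 2)*(d + 4)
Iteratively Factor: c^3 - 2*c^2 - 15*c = (c)*(c^2 - 2*c - 15) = c*(c - 5)*(c + 3)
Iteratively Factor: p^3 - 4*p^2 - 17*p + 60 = (p + 4)*(p^2 - 8*p + 15) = (p - 3)*(p + 4)*(p - 5)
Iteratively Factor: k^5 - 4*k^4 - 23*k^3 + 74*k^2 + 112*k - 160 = (k + 4)*(k^4 - 8*k^3 + 9*k^2 + 38*k - 40) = (k - 5)*(k + 4)*(k^3 - 3*k^2 - 6*k + 8) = (k - 5)*(k + 2)*(k + 4)*(k^2 - 5*k + 4) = (k - 5)*(k - 4)*(k + 2)*(k + 4)*(k - 1)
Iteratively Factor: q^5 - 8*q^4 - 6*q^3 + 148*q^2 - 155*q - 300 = (q + 4)*(q^4 - 12*q^3 + 42*q^2 - 20*q - 75) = (q - 3)*(q + 4)*(q^3 - 9*q^2 + 15*q + 25) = (q - 5)*(q - 3)*(q + 4)*(q^2 - 4*q - 5) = (q - 5)^2*(q - 3)*(q + 4)*(q + 1)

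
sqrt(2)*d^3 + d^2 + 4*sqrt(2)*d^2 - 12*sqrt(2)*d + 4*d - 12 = (d - 2)*(d + 6)*(sqrt(2)*d + 1)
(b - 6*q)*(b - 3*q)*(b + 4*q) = b^3 - 5*b^2*q - 18*b*q^2 + 72*q^3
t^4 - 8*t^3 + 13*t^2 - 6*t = t*(t - 6)*(t - 1)^2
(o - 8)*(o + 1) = o^2 - 7*o - 8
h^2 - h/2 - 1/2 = (h - 1)*(h + 1/2)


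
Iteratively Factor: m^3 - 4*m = (m - 2)*(m^2 + 2*m) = (m - 2)*(m + 2)*(m)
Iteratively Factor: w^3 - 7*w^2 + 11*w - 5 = (w - 1)*(w^2 - 6*w + 5) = (w - 1)^2*(w - 5)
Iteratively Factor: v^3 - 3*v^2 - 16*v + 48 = (v + 4)*(v^2 - 7*v + 12) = (v - 3)*(v + 4)*(v - 4)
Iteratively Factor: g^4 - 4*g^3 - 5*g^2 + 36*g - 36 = (g - 3)*(g^3 - g^2 - 8*g + 12) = (g - 3)*(g + 3)*(g^2 - 4*g + 4) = (g - 3)*(g - 2)*(g + 3)*(g - 2)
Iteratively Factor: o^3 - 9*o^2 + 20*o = (o)*(o^2 - 9*o + 20) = o*(o - 5)*(o - 4)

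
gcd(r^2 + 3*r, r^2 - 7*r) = r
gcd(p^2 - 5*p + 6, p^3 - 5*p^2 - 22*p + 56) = p - 2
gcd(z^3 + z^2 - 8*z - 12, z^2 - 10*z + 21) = z - 3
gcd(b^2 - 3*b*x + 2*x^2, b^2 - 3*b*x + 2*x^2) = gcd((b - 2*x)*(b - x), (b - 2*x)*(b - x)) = b^2 - 3*b*x + 2*x^2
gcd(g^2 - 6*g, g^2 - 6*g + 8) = 1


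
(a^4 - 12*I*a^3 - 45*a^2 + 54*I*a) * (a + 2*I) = a^5 - 10*I*a^4 - 21*a^3 - 36*I*a^2 - 108*a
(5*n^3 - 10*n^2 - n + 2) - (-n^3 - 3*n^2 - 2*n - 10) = 6*n^3 - 7*n^2 + n + 12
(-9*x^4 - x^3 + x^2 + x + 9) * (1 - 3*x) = 27*x^5 - 6*x^4 - 4*x^3 - 2*x^2 - 26*x + 9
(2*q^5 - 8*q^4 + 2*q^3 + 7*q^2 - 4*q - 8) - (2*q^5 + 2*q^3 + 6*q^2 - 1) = -8*q^4 + q^2 - 4*q - 7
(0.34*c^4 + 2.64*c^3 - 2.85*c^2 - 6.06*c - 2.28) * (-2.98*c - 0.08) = -1.0132*c^5 - 7.8944*c^4 + 8.2818*c^3 + 18.2868*c^2 + 7.2792*c + 0.1824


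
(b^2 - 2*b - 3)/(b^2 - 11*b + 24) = (b + 1)/(b - 8)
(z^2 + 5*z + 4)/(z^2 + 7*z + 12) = (z + 1)/(z + 3)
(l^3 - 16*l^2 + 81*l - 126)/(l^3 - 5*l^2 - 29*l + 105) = (l - 6)/(l + 5)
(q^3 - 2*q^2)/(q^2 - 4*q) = q*(q - 2)/(q - 4)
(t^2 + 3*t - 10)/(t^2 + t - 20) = (t - 2)/(t - 4)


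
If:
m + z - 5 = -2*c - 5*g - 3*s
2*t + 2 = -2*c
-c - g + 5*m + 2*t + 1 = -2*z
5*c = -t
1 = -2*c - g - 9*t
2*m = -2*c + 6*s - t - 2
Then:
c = 1/4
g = 39/4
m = 405/4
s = 815/24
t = -5/4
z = -1979/8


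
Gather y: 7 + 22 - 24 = 5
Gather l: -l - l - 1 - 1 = -2*l - 2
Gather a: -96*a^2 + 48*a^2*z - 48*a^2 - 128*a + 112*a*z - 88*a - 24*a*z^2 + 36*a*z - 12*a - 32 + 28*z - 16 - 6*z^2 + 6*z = a^2*(48*z - 144) + a*(-24*z^2 + 148*z - 228) - 6*z^2 + 34*z - 48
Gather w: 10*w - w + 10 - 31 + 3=9*w - 18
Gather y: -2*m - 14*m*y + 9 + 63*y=-2*m + y*(63 - 14*m) + 9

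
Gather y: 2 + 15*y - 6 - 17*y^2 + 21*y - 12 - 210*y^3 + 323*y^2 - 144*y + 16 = -210*y^3 + 306*y^2 - 108*y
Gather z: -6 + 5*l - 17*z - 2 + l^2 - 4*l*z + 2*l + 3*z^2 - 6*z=l^2 + 7*l + 3*z^2 + z*(-4*l - 23) - 8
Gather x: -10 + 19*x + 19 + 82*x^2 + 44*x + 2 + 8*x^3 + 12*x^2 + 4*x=8*x^3 + 94*x^2 + 67*x + 11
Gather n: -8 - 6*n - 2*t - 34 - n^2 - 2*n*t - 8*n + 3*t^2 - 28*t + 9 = -n^2 + n*(-2*t - 14) + 3*t^2 - 30*t - 33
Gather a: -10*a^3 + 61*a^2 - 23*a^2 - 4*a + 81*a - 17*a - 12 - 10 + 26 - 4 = -10*a^3 + 38*a^2 + 60*a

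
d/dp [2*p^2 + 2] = 4*p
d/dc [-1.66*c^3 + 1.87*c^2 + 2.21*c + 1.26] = -4.98*c^2 + 3.74*c + 2.21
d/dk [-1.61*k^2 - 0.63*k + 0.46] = -3.22*k - 0.63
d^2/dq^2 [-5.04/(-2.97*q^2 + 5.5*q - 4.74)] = (-88.914672*q^2 + 164.6568*q + 5.04*(5.94*q - 5.5)*(11.88*q - 11.0) - 141.904224)/(2.97*q^2 - 5.5*q + 4.74)^3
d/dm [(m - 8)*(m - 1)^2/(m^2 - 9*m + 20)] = (m^4 - 18*m^3 + 133*m^2 - 384*m + 268)/(m^4 - 18*m^3 + 121*m^2 - 360*m + 400)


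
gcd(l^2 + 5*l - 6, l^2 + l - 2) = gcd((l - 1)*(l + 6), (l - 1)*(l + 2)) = l - 1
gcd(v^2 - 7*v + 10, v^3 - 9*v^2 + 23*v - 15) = v - 5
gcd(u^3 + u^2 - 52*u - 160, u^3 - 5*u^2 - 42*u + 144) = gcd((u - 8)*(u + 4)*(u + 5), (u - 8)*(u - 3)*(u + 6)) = u - 8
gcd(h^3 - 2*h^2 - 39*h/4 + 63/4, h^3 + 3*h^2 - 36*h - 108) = h + 3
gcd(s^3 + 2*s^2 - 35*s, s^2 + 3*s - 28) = s + 7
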